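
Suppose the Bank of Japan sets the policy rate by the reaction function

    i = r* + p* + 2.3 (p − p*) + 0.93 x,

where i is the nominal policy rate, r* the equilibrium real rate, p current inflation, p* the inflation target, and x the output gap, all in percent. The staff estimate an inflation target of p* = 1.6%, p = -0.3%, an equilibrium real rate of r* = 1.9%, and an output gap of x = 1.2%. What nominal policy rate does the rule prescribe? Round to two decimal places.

i = 1.9 + 1.6 + 2.3 × (-0.3 − 1.6) + 0.93 × 1.2
   = 1.9 + 1.6 − 4.37 + 1.116 = 0.25

0.25%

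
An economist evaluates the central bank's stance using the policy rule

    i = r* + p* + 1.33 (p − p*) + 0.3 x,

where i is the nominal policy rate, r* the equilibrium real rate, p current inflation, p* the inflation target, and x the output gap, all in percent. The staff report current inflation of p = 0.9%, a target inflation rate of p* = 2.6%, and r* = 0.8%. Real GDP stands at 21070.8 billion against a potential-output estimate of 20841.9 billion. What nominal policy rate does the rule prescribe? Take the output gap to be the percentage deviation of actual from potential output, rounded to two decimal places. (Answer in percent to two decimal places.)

Output gap = 100 × (21070.8 − 20841.9) / 20841.9 = 1.10%.
i = 0.80 + 2.60 + 1.33 × (0.90 − 2.60) + 0.3 × 1.10
   = 0.80 + 2.6 − 2.261 + 0.33 = 1.47

1.47%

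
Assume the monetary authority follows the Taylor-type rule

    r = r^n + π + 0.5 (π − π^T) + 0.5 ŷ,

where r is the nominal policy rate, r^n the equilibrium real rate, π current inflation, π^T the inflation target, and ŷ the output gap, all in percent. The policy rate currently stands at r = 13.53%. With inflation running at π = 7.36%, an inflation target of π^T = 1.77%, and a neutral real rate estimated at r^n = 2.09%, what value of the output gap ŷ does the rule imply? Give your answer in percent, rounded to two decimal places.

0.5 ŷ = 13.53 − 2.09 − 7.36 − 0.5 × (7.36 − 1.77) = 1.285
ŷ = 1.285 / 0.5 = 2.57

2.57%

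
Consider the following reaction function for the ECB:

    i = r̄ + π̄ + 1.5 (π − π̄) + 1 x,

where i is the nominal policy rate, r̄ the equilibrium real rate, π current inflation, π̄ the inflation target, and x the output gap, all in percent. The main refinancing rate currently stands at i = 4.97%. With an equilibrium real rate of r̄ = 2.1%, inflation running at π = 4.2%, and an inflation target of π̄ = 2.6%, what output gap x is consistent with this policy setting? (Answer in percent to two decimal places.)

1 x = 4.97 − 2.1 − 2.6 − 1.5 × (4.2 − 2.6) = -2.13
x = -2.13 / 1 = -2.13

-2.13%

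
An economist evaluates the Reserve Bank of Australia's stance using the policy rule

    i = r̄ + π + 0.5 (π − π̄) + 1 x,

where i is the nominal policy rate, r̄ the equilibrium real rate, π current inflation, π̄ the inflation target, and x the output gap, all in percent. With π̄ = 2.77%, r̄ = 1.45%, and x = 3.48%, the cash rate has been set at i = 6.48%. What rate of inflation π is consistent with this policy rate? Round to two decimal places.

1.96%

Collecting π: i = r̄ + (1 + 0.5) π − 0.5 π̄ + 1 x
1.5 π = 6.48 − 1.45 + 0.5 × 2.77 − 1 × 3.48 = 2.935
π = 2.935 / 1.5 = 1.96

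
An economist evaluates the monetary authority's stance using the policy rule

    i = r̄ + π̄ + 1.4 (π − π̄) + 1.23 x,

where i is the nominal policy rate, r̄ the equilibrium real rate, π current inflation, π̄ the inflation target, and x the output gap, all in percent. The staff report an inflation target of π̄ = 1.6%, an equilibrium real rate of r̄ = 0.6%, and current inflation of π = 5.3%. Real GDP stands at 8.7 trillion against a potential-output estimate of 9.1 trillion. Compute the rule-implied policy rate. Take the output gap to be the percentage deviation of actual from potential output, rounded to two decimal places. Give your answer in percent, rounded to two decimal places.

Output gap = 100 × (8.7 − 9.1) / 9.1 = -4.40%.
i = 0.60 + 1.60 + 1.4 × (5.30 − 1.60) + 1.23 × (-4.40)
   = 0.60 + 1.6 + 5.18 − 5.412 = 1.97

1.97%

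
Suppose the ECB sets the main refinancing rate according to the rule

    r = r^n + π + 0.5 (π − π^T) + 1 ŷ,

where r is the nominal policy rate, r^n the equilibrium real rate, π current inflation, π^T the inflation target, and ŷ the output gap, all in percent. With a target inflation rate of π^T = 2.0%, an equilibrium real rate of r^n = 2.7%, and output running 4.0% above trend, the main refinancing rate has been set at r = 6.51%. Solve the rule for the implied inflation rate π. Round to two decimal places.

0.54%

Output 4.0% above potential → ŷ = 4.0.
Collecting π: r = r^n + (1 + 0.5) π − 0.5 π^T + 1 ŷ
1.5 π = 6.51 − 2.7 + 0.5 × 2.0 − 1 × 4.0 = 0.81
π = 0.81 / 1.5 = 0.54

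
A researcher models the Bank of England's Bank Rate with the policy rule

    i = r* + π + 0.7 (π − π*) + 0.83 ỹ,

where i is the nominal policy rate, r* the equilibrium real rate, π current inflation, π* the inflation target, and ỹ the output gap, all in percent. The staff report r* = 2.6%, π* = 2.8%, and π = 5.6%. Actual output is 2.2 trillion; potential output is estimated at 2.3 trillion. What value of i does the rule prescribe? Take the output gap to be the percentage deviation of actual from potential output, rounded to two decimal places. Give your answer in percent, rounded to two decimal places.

6.55%

Output gap = 100 × (2.2 − 2.3) / 2.3 = -4.35%.
i = 2.60 + 5.60 + 0.7 × (5.60 − 2.80) + 0.83 × (-4.35)
   = 2.60 + 5.6 + 1.96 − 3.6105 = 6.55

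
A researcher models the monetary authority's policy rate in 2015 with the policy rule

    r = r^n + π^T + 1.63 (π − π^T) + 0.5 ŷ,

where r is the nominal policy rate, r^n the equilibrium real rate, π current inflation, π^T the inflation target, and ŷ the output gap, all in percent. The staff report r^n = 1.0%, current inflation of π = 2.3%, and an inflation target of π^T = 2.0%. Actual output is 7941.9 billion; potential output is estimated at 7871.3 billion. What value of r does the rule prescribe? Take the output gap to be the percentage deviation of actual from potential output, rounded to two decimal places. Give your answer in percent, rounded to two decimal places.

3.94%

Output gap = 100 × (7941.9 − 7871.3) / 7871.3 = 0.90%.
r = 1.00 + 2.00 + 1.63 × (2.30 − 2.00) + 0.5 × 0.90
   = 1.00 + 2 + 0.489 + 0.45 = 3.94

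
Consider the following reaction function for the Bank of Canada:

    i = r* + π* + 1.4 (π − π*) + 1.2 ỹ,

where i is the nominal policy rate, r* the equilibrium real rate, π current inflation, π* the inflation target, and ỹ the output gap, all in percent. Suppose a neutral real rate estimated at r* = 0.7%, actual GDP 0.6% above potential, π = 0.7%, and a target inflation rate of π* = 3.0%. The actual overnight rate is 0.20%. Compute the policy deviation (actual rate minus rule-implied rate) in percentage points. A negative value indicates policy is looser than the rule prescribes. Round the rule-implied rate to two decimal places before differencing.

Output 0.6% above potential → ỹ = 0.6.
i = 0.7 + 3.0 + 1.4 × (0.7 − 3.0) + 1.2 × 0.6
   = 0.7 + 3 − 3.22 + 0.72 = 1.20
Deviation = 0.20 − 1.20 = -1.00 pp.

-1.00 pp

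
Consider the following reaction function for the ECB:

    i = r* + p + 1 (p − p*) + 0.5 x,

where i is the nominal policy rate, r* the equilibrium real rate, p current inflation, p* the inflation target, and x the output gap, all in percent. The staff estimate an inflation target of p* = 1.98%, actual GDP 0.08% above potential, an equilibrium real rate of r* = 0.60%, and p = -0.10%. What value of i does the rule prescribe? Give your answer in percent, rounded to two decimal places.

-1.54%

Output 0.08% above potential → x = 0.08.
i = 0.60 + (-0.10) + 1 × (-0.10 − 1.98) + 0.5 × 0.08
   = 0.60 − 0.1 − 2.08 + 0.04 = -1.54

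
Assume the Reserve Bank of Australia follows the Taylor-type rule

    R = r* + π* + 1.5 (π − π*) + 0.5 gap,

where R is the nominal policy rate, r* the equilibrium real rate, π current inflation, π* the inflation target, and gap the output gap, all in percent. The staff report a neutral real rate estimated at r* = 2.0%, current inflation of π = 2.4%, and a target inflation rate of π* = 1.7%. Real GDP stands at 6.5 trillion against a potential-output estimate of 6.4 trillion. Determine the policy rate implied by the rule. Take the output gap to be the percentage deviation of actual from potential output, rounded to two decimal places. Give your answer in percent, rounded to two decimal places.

Output gap = 100 × (6.5 − 6.4) / 6.4 = 1.56%.
R = 2.00 + 1.70 + 1.5 × (2.40 − 1.70) + 0.5 × 1.56
   = 2.00 + 1.7 + 1.05 + 0.78 = 5.53

5.53%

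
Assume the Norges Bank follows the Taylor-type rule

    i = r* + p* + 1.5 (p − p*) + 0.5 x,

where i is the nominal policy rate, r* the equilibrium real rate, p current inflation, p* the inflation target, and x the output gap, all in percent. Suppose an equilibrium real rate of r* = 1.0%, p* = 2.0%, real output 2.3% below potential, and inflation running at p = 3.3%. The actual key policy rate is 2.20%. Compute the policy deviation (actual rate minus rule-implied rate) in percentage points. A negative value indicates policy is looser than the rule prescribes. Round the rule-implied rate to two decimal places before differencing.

Output 2.3% below potential → x = -2.3.
i = 1.0 + 2.0 + 1.5 × (3.3 − 2.0) + 0.5 × (-2.3)
   = 1.0 + 2 + 1.95 − 1.15 = 3.80
Deviation = 2.20 − 3.80 = -1.60 pp.

-1.60 pp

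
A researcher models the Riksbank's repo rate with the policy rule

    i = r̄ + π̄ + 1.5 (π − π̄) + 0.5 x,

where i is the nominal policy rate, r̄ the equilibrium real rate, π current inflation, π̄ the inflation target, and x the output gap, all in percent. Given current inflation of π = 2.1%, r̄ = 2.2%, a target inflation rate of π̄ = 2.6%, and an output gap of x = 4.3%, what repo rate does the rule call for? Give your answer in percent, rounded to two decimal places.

6.20%

i = 2.2 + 2.6 + 1.5 × (2.1 − 2.6) + 0.5 × 4.3
   = 2.2 + 2.6 − 0.75 + 2.15 = 6.20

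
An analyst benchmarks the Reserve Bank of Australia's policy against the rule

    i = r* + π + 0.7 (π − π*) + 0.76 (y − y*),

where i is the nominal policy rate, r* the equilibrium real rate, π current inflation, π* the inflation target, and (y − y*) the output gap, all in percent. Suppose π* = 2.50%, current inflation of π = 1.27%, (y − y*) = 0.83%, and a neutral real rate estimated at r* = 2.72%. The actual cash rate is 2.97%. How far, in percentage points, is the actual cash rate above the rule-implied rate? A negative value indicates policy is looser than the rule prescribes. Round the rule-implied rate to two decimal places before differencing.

i = 2.72 + 1.27 + 0.7 × (1.27 − 2.50) + 0.76 × 0.83
   = 2.72 + 1.27 − 0.861 + 0.6308 = 3.76
Deviation = 2.97 − 3.76 = -0.79 pp.

-0.79 pp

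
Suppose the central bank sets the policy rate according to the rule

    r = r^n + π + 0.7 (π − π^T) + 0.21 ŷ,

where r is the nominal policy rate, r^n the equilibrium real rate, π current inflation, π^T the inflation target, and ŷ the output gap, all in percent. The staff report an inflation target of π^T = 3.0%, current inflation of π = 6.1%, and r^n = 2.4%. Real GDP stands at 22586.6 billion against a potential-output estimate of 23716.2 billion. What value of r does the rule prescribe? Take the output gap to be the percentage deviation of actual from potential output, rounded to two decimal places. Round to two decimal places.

Output gap = 100 × (22586.6 − 23716.2) / 23716.2 = -4.76%.
r = 2.40 + 6.10 + 0.7 × (6.10 − 3.00) + 0.21 × (-4.76)
   = 2.40 + 6.1 + 2.17 − 0.9996 = 9.67

9.67%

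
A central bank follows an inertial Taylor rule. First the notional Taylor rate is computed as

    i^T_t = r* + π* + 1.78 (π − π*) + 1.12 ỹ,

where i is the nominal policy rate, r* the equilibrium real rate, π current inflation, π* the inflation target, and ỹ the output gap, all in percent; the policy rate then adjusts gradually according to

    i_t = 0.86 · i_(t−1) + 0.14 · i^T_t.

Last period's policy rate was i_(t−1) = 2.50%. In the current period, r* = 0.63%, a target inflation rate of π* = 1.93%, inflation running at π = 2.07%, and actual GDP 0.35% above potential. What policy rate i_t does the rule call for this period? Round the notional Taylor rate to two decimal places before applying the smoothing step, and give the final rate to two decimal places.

Output 0.35% above potential → ỹ = 0.35.
i^T_t = 0.63 + 1.93 + 1.78 × (2.07 − 1.93) + 1.12 × 0.35
   = 0.63 + 1.93 + 0.2492 + 0.392 = 3.20
i_t = 0.86 × 2.50 + 0.14 × 3.20 = 2.15 + 0.448 = 2.60

2.60%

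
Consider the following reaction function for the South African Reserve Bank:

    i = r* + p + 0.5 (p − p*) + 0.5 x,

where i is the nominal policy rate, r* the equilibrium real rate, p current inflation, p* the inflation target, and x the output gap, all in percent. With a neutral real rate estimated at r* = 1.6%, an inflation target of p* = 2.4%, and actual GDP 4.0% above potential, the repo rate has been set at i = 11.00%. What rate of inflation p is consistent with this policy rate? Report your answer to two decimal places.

5.73%

Output 4.0% above potential → x = 4.0.
Collecting p: i = r* + (1 + 0.5) p − 0.5 p* + 0.5 x
1.5 p = 11.00 − 1.6 + 0.5 × 2.4 − 0.5 × 4.0 = 8.6
p = 8.6 / 1.5 = 5.73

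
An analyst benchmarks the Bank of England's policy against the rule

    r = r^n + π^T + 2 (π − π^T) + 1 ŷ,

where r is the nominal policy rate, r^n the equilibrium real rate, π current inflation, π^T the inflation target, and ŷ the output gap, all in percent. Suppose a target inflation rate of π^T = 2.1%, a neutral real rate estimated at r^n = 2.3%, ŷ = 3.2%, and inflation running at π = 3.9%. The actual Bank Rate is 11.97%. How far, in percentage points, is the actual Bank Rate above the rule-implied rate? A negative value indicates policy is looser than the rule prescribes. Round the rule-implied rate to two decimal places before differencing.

0.77 pp

r = 2.3 + 2.1 + 2 × (3.9 − 2.1) + 1 × 3.2
   = 2.3 + 2.1 + 3.6 + 3.2 = 11.20
Deviation = 11.97 − 11.20 = 0.77 pp.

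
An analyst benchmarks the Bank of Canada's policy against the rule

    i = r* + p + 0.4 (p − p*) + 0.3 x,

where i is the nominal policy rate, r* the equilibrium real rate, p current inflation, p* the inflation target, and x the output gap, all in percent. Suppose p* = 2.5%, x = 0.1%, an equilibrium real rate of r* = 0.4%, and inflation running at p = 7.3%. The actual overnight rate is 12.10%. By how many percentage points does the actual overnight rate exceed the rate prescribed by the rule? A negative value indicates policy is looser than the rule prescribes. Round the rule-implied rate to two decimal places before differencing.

2.45 pp

i = 0.4 + 7.3 + 0.4 × (7.3 − 2.5) + 0.3 × 0.1
   = 0.4 + 7.3 + 1.92 + 0.03 = 9.65
Deviation = 12.10 − 9.65 = 2.45 pp.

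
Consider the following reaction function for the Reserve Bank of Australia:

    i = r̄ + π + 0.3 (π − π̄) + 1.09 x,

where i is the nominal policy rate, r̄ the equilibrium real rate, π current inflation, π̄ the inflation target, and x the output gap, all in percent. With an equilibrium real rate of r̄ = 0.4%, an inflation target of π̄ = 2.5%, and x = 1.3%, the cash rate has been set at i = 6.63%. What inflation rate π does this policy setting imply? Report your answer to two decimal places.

Collecting π: i = r̄ + (1 + 0.3) π − 0.3 π̄ + 1.09 x
1.3 π = 6.63 − 0.4 + 0.3 × 2.5 − 1.09 × 1.3 = 5.563
π = 5.563 / 1.3 = 4.28

4.28%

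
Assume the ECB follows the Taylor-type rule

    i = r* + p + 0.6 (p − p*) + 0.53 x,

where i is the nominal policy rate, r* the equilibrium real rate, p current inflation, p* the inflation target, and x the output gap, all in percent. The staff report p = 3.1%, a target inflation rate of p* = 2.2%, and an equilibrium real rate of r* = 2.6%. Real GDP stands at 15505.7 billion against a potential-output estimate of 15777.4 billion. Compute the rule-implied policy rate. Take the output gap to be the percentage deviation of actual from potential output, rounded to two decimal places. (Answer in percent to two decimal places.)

5.33%

Output gap = 100 × (15505.7 − 15777.4) / 15777.4 = -1.72%.
i = 2.60 + 3.10 + 0.6 × (3.10 − 2.20) + 0.53 × (-1.72)
   = 2.60 + 3.1 + 0.54 − 0.9116 = 5.33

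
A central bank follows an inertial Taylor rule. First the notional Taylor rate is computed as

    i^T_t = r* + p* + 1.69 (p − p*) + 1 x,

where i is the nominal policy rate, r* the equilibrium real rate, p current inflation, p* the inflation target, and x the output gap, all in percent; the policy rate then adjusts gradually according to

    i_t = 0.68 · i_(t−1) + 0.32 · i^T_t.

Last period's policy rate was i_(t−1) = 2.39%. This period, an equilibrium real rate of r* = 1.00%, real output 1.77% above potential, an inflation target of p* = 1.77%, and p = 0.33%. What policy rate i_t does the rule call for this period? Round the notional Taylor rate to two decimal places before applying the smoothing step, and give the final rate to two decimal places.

2.30%

Output 1.77% above potential → x = 1.77.
i^T_t = 1.00 + 1.77 + 1.69 × (0.33 − 1.77) + 1 × 1.77
   = 1.00 + 1.77 − 2.4336 + 1.77 = 2.11
i_t = 0.68 × 2.39 + 0.32 × 2.11 = 1.6252 + 0.6752 = 2.30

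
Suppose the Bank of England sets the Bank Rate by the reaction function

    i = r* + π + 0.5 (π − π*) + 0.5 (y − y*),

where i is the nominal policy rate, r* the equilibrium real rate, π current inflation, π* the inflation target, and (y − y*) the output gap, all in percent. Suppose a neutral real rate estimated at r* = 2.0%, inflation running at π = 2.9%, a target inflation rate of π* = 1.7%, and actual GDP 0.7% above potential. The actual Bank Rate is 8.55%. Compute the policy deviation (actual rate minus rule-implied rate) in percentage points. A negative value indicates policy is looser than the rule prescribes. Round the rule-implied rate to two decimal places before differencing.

2.70 pp

Output 0.7% above potential → (y − y*) = 0.7.
i = 2.0 + 2.9 + 0.5 × (2.9 − 1.7) + 0.5 × 0.7
   = 2.0 + 2.9 + 0.6 + 0.35 = 5.85
Deviation = 8.55 − 5.85 = 2.70 pp.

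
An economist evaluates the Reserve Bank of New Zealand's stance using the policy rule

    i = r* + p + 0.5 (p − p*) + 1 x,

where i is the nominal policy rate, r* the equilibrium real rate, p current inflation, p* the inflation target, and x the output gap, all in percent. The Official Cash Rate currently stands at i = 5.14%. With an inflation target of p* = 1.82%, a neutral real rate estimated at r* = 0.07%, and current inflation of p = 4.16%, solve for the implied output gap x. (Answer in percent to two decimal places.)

1 x = 5.14 − 0.07 − 4.16 − 0.5 × (4.16 − 1.82) = -0.26
x = -0.26 / 1 = -0.26

-0.26%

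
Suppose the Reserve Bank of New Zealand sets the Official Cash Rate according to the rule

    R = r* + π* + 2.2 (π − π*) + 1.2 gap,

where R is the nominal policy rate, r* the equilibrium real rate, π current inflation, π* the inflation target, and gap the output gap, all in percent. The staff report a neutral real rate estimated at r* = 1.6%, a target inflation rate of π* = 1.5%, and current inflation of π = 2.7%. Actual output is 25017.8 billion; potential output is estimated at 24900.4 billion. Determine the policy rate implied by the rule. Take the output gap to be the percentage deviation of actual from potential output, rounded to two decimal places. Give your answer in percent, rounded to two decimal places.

Output gap = 100 × (25017.8 − 24900.4) / 24900.4 = 0.47%.
R = 1.60 + 1.50 + 2.2 × (2.70 − 1.50) + 1.2 × 0.47
   = 1.60 + 1.5 + 2.64 + 0.564 = 6.30

6.30%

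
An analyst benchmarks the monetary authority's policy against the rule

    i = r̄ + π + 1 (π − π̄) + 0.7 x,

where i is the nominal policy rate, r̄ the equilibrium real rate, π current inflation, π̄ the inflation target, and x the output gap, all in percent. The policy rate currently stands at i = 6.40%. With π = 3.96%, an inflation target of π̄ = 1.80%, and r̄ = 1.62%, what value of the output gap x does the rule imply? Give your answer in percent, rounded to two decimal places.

0.7 x = 6.40 − 1.62 − 3.96 − 1 × (3.96 − 1.80) = -1.34
x = -1.34 / 0.7 = -1.91

-1.91%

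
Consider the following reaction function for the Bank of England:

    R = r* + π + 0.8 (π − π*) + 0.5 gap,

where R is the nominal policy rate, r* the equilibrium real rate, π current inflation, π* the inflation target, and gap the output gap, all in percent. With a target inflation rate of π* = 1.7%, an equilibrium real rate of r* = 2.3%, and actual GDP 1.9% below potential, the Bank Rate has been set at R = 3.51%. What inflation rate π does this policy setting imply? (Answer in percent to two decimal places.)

Output 1.9% below potential → gap = -1.9.
Collecting π: R = r* + (1 + 0.8) π − 0.8 π* + 0.5 gap
1.8 π = 3.51 − 2.3 + 0.8 × 1.7 − 0.5 × (-1.9) = 3.52
π = 3.52 / 1.8 = 1.96

1.96%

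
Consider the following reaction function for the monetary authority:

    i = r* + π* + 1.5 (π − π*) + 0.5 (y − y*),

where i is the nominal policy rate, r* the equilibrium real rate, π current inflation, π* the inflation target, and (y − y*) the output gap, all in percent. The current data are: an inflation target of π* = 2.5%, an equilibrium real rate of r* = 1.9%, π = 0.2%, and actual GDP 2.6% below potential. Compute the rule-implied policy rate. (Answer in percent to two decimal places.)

-0.35%

Output 2.6% below potential → (y − y*) = -2.6.
i = 1.9 + 2.5 + 1.5 × (0.2 − 2.5) + 0.5 × (-2.6)
   = 1.9 + 2.5 − 3.45 − 1.3 = -0.35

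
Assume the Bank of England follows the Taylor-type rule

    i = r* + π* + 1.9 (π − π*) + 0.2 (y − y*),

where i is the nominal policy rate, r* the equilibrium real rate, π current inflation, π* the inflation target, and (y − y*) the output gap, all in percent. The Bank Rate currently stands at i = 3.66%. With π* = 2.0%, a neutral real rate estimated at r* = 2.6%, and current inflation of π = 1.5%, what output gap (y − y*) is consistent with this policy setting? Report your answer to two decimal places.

0.05%

0.2 (y − y*) = 3.66 − 2.6 − 2.0 − 1.9 × (1.5 − 2.0) = 0.01
(y − y*) = 0.01 / 0.2 = 0.05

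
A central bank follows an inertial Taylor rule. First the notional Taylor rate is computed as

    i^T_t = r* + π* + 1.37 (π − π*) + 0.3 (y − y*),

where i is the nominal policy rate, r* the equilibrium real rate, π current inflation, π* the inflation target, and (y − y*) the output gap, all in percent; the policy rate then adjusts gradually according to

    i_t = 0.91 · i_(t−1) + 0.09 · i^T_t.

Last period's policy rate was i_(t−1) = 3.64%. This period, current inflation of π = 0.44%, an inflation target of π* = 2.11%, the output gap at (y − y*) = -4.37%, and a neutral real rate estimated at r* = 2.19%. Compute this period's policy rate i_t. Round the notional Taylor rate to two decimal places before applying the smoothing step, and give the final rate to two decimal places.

i^T_t = 2.19 + 2.11 + 1.37 × (0.44 − 2.11) + 0.3 × (-4.37)
   = 2.19 + 2.11 − 2.2879 − 1.311 = 0.70
i_t = 0.91 × 3.64 + 0.09 × 0.70 = 3.3124 + 0.063 = 3.38

3.38%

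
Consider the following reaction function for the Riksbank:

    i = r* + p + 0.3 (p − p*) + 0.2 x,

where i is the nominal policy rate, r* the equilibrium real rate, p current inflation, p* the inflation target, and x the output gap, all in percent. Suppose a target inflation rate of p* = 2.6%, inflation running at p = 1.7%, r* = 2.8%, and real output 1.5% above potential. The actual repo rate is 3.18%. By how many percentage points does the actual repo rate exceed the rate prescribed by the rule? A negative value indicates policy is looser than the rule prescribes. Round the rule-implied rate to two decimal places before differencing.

-1.35 pp

Output 1.5% above potential → x = 1.5.
i = 2.8 + 1.7 + 0.3 × (1.7 − 2.6) + 0.2 × 1.5
   = 2.8 + 1.7 − 0.27 + 0.3 = 4.53
Deviation = 3.18 − 4.53 = -1.35 pp.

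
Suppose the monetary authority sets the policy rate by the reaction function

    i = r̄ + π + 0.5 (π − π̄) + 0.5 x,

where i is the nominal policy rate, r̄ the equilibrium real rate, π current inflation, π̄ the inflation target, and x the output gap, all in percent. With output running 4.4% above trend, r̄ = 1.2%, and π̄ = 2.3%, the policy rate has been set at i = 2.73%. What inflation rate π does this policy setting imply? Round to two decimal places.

0.32%

Output 4.4% above potential → x = 4.4.
Collecting π: i = r̄ + (1 + 0.5) π − 0.5 π̄ + 0.5 x
1.5 π = 2.73 − 1.2 + 0.5 × 2.3 − 0.5 × 4.4 = 0.48
π = 0.48 / 1.5 = 0.32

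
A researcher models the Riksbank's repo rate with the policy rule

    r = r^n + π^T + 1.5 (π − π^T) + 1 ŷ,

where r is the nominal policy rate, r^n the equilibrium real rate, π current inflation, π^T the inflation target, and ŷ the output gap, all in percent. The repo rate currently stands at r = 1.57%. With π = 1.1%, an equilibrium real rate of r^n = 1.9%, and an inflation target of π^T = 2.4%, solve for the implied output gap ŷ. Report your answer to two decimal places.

1 ŷ = 1.57 − 1.9 − 2.4 − 1.5 × (1.1 − 2.4) = -0.78
ŷ = -0.78 / 1 = -0.78

-0.78%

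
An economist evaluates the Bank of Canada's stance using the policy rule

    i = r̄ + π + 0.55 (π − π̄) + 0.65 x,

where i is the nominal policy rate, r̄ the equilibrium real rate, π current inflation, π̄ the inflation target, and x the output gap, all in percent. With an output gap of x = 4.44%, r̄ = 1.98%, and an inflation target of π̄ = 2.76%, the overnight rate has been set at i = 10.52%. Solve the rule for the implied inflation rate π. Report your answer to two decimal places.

4.63%

Collecting π: i = r̄ + (1 + 0.55) π − 0.55 π̄ + 0.65 x
1.55 π = 10.52 − 1.98 + 0.55 × 2.76 − 0.65 × 4.44 = 7.172
π = 7.172 / 1.55 = 4.63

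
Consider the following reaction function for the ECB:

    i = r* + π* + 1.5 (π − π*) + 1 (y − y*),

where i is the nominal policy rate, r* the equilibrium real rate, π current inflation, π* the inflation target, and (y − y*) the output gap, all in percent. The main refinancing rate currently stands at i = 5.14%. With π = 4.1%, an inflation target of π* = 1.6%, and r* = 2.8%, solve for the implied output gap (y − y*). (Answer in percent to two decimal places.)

-3.01%

1 (y − y*) = 5.14 − 2.8 − 1.6 − 1.5 × (4.1 − 1.6) = -3.01
(y − y*) = -3.01 / 1 = -3.01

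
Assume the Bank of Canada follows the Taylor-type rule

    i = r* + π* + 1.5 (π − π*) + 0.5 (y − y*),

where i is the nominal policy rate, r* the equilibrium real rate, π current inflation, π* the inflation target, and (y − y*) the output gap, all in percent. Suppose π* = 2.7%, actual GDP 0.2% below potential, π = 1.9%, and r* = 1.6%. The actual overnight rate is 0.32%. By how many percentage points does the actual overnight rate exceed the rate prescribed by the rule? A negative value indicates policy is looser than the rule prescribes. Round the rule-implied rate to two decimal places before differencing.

-2.68 pp

Output 0.2% below potential → (y − y*) = -0.2.
i = 1.6 + 2.7 + 1.5 × (1.9 − 2.7) + 0.5 × (-0.2)
   = 1.6 + 2.7 − 1.2 − 0.1 = 3.00
Deviation = 0.32 − 3.00 = -2.68 pp.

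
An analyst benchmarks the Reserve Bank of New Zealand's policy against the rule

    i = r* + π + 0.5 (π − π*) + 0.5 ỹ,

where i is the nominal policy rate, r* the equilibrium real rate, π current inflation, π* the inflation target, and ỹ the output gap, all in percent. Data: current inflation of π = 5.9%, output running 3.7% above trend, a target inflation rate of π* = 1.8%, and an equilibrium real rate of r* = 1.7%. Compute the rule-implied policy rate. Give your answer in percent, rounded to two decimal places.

11.50%

Output 3.7% above potential → ỹ = 3.7.
i = 1.7 + 5.9 + 0.5 × (5.9 − 1.8) + 0.5 × 3.7
   = 1.7 + 5.9 + 2.05 + 1.85 = 11.50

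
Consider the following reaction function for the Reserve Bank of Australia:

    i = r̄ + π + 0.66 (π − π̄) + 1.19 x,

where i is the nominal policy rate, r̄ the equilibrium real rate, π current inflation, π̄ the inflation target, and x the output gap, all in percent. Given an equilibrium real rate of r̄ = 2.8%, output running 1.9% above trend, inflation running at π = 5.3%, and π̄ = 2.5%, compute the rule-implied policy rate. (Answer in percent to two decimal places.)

Output 1.9% above potential → x = 1.9.
i = 2.8 + 5.3 + 0.66 × (5.3 − 2.5) + 1.19 × 1.9
   = 2.8 + 5.3 + 1.848 + 2.261 = 12.21

12.21%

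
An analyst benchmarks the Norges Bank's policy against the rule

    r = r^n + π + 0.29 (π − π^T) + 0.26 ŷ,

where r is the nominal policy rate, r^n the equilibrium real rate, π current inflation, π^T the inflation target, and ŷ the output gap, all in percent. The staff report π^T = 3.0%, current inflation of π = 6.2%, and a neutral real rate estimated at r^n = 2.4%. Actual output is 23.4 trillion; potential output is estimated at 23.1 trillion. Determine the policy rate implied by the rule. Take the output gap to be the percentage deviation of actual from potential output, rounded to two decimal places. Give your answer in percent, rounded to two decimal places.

9.87%

Output gap = 100 × (23.4 − 23.1) / 23.1 = 1.30%.
r = 2.40 + 6.20 + 0.29 × (6.20 − 3.00) + 0.26 × 1.30
   = 2.40 + 6.2 + 0.928 + 0.338 = 9.87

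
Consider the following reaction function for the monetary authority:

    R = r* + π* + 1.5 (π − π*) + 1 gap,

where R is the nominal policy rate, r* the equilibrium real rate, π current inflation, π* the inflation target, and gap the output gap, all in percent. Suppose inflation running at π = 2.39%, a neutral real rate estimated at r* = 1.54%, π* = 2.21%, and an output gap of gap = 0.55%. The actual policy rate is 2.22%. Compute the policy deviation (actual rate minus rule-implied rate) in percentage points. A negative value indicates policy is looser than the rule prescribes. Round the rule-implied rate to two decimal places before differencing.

-2.35 pp

R = 1.54 + 2.21 + 1.5 × (2.39 − 2.21) + 1 × 0.55
   = 1.54 + 2.21 + 0.27 + 0.55 = 4.57
Deviation = 2.22 − 4.57 = -2.35 pp.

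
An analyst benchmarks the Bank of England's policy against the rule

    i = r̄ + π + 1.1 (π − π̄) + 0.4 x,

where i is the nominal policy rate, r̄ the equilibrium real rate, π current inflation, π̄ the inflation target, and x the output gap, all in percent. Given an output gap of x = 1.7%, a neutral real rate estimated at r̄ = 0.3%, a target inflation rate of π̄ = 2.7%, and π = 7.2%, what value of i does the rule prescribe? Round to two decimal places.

i = 0.3 + 7.2 + 1.1 × (7.2 − 2.7) + 0.4 × 1.7
   = 0.3 + 7.2 + 4.95 + 0.68 = 13.13

13.13%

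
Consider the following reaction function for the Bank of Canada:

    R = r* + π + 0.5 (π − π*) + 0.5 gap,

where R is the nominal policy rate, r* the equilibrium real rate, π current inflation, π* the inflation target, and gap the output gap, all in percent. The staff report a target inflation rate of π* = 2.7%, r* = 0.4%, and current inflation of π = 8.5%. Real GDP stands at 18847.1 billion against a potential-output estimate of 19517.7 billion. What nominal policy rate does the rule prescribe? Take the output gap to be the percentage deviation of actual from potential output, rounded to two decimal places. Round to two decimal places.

10.08%

Output gap = 100 × (18847.1 − 19517.7) / 19517.7 = -3.44%.
R = 0.40 + 8.50 + 0.5 × (8.50 − 2.70) + 0.5 × (-3.44)
   = 0.40 + 8.5 + 2.9 − 1.72 = 10.08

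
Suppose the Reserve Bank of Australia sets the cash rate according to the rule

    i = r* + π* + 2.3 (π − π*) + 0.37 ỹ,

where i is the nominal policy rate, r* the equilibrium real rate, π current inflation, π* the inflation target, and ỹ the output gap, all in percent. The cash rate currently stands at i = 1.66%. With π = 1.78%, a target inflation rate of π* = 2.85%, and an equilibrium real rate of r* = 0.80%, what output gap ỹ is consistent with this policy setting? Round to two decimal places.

0.37 ỹ = 1.66 − 0.80 − 2.85 − 2.3 × (1.78 − 2.85) = 0.471
ỹ = 0.471 / 0.37 = 1.27

1.27%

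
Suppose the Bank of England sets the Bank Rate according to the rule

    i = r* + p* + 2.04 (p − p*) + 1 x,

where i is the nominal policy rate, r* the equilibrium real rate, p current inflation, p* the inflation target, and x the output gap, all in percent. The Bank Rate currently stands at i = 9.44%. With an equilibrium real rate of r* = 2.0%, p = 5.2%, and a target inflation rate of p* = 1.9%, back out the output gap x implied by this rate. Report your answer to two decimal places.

1 x = 9.44 − 2.0 − 1.9 − 2.04 × (5.2 − 1.9) = -1.192
x = -1.192 / 1 = -1.19

-1.19%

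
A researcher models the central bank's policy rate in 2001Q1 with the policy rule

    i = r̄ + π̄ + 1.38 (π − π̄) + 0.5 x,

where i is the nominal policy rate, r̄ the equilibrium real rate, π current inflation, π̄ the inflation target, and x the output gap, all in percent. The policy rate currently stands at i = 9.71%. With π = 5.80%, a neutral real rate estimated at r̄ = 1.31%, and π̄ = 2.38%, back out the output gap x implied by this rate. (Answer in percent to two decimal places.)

2.60%

0.5 x = 9.71 − 1.31 − 2.38 − 1.38 × (5.80 − 2.38) = 1.3004
x = 1.3004 / 0.5 = 2.60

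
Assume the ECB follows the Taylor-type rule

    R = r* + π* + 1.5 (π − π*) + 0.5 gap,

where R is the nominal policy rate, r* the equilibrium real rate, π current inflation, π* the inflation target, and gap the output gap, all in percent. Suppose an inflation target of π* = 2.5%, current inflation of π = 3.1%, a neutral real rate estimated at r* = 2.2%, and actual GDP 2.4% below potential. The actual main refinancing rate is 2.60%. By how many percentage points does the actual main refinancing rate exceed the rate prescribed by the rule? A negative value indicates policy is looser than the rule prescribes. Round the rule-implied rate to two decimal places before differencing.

-1.80 pp

Output 2.4% below potential → gap = -2.4.
R = 2.2 + 2.5 + 1.5 × (3.1 − 2.5) + 0.5 × (-2.4)
   = 2.2 + 2.5 + 0.9 − 1.2 = 4.40
Deviation = 2.60 − 4.40 = -1.80 pp.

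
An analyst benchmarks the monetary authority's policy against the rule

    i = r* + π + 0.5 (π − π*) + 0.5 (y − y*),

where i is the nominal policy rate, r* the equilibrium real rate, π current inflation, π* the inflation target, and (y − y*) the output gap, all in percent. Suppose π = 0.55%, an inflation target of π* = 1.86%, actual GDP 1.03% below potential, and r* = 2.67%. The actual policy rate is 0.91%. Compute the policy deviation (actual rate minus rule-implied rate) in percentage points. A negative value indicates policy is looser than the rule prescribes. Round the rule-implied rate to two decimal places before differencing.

Output 1.03% below potential → (y − y*) = -1.03.
i = 2.67 + 0.55 + 0.5 × (0.55 − 1.86) + 0.5 × (-1.03)
   = 2.67 + 0.55 − 0.655 − 0.515 = 2.05
Deviation = 0.91 − 2.05 = -1.14 pp.

-1.14 pp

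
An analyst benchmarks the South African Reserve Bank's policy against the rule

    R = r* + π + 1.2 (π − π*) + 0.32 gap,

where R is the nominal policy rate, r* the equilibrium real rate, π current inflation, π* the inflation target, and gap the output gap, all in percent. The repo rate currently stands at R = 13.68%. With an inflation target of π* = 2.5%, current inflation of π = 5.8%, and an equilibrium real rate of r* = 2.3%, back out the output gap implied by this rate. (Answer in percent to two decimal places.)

0.32 gap = 13.68 − 2.3 − 5.8 − 1.2 × (5.8 − 2.5) = 1.62
gap = 1.62 / 0.32 = 5.06

5.06%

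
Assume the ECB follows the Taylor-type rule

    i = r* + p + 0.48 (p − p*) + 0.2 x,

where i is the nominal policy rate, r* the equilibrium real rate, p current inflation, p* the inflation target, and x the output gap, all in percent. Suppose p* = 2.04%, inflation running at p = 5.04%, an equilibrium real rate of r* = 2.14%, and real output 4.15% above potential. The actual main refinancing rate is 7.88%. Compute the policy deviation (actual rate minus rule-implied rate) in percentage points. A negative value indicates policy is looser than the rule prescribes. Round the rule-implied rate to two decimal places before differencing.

-1.57 pp

Output 4.15% above potential → x = 4.15.
i = 2.14 + 5.04 + 0.48 × (5.04 − 2.04) + 0.2 × 4.15
   = 2.14 + 5.04 + 1.44 + 0.83 = 9.45
Deviation = 7.88 − 9.45 = -1.57 pp.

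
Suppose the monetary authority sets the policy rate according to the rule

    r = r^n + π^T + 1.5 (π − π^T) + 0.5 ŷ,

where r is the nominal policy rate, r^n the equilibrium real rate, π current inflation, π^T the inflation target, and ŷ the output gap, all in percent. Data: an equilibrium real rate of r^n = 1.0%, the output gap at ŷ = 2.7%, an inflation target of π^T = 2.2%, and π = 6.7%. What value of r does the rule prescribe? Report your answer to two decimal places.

r = 1.0 + 2.2 + 1.5 × (6.7 − 2.2) + 0.5 × 2.7
   = 1.0 + 2.2 + 6.75 + 1.35 = 11.30

11.30%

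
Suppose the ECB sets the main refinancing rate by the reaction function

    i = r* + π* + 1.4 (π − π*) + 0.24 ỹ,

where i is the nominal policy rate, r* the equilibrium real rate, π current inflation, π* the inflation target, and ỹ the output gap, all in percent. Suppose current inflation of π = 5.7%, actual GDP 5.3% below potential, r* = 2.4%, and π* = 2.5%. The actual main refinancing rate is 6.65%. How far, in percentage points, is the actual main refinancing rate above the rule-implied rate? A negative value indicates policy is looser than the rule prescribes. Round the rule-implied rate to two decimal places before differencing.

-1.46 pp

Output 5.3% below potential → ỹ = -5.3.
i = 2.4 + 2.5 + 1.4 × (5.7 − 2.5) + 0.24 × (-5.3)
   = 2.4 + 2.5 + 4.48 − 1.272 = 8.11
Deviation = 6.65 − 8.11 = -1.46 pp.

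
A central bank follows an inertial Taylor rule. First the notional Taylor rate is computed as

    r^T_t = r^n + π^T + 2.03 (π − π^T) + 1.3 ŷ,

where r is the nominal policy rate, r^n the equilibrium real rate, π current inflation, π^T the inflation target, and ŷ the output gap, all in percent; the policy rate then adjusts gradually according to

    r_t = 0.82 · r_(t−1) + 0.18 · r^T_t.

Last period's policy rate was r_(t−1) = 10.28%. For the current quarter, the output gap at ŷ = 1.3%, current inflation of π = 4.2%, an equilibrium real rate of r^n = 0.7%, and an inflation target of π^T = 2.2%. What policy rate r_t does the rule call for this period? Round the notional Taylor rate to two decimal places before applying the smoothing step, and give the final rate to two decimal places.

9.99%

r^T_t = 0.7 + 2.2 + 2.03 × (4.2 − 2.2) + 1.3 × 1.3
   = 0.7 + 2.2 + 4.06 + 1.69 = 8.65
r_t = 0.82 × 10.28 + 0.18 × 8.65 = 8.4296 + 1.557 = 9.99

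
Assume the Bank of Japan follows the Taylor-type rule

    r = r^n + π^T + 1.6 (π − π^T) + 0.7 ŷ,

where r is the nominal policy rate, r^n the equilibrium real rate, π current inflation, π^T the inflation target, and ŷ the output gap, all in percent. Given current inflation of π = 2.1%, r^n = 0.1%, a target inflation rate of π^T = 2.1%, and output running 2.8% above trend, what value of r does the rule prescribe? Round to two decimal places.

4.16%

Output 2.8% above potential → ŷ = 2.8.
r = 0.1 + 2.1 + 1.6 × (2.1 − 2.1) + 0.7 × 2.8
   = 0.1 + 2.1 + 0 + 1.96 = 4.16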